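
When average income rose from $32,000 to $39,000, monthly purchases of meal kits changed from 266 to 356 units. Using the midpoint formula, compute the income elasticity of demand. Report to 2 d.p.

1.47

ΔQ = 90, ΔI = 7000. Midpoints: Ī = 35,500, Q̄ = 311.0.
ε_I = (ΔQ/ΔI)(Ī/Q̄) = (90/7000)(35500/311.0).
ε_I > 0, so the good is normal.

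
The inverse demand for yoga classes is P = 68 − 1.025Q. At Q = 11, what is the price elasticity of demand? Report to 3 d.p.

At Q = 11, P = 68 − 1.025(11) = 56.73.
dP/dQ = −1.025, so dQ/dP = 1/(−1.025) = -0.976.
ε = (dQ/dP)(P/Q) = (-0.976)(56.73/11).

-5.031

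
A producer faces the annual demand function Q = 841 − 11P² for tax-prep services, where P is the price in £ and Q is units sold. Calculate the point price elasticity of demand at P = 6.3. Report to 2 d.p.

-2.16

At P = 6.3, Q = 404.410.
dQ/dP = −22P = -138.600.
ε = (dQ/dP)(P/Q) = (-138.600)(6.3/404.410).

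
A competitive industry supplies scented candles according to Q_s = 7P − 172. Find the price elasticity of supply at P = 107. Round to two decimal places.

1.30

At P = 107, Q_s = 577.
dQ_s/dP = 7.
ε_s = (dQ_s/dP)(P/Q_s) = (7)(107/577).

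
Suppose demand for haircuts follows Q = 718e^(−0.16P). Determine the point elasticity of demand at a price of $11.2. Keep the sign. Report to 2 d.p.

-1.79

At P = 11.2, Q = 119.638.
dQ/dP = −0.16·718e^(−0.16P) = −0.16Q = -19.142.
ε = (dQ/dP)(P/Q) = (-19.142)(11.2/119.638).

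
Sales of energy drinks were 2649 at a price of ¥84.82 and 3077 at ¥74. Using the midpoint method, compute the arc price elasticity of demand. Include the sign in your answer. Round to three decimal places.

-1.097

ΔQ = 3077 − 2649 = 428; ΔP = 74 − 84.82 = -10.82.
Midpoints: P̄ = 79.41, Q̄ = 2863.0.
ε = (ΔQ/ΔP)(P̄/Q̄) = (428/-10.82)(79.41/2863.0).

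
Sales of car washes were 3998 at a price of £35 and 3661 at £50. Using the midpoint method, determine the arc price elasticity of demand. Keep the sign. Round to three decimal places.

-0.249

ΔQ = 3661 − 3998 = -337; ΔP = 50 − 35 = 15.
Midpoints: P̄ = 42.50, Q̄ = 3829.5.
ε = (ΔQ/ΔP)(P̄/Q̄) = (-337/15)(42.50/3829.5).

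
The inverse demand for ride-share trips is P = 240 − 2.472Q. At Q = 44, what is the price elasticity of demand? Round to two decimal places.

At Q = 44, P = 240 − 2.472(44) = 131.23.
dP/dQ = −2.472, so dQ/dP = 1/(−2.472) = -0.405.
ε = (dQ/dP)(P/Q) = (-0.405)(131.23/44).

-1.21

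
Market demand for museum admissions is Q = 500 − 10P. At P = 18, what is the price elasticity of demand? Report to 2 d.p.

-0.56

At P = 18, Q = 320.
dQ/dP = −10.
ε = (dQ/dP)(P/Q) = (-10)(18/320).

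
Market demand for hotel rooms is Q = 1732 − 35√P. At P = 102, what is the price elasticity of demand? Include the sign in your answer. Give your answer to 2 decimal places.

-0.13

At P = 102, Q = 1378.517.
dQ/dP = −35/(2√P) = -1.733.
ε = (dQ/dP)(P/Q) = (-1.733)(102/1378.517).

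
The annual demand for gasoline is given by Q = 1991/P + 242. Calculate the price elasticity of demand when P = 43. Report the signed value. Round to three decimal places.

-0.161

At P = 43, Q = 288.302.
dQ/dP = −1991/P² = -1.077.
ε = (dQ/dP)(P/Q) = (-1.077)(43/288.302).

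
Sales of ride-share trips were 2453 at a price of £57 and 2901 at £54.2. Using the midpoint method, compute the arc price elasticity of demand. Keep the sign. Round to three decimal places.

-3.323

ΔQ = 2901 − 2453 = 448; ΔP = 54.2 − 57 = -2.8.
Midpoints: P̄ = 55.60, Q̄ = 2677.0.
ε = (ΔQ/ΔP)(P̄/Q̄) = (448/-2.8)(55.60/2677.0).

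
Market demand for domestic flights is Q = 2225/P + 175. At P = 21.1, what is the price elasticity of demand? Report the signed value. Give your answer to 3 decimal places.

At P = 21.1, Q = 280.450.
dQ/dP = −2225/P² = -4.998.
ε = (dQ/dP)(P/Q) = (-4.998)(21.1/280.450).

-0.376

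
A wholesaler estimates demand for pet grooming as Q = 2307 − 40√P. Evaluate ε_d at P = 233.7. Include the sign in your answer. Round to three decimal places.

At P = 233.7, Q = 1695.510.
dQ/dP = −40/(2√P) = -1.308.
ε = (dQ/dP)(P/Q) = (-1.308)(233.7/1695.510).
|ε| < 1, so demand is inelastic at this price.

-0.180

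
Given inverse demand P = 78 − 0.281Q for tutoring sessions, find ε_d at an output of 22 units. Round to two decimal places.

At Q = 22, P = 78 − 0.281(22) = 71.82.
dP/dQ = −0.281, so dQ/dP = 1/(−0.281) = -3.559.
ε = (dQ/dP)(P/Q) = (-3.559)(71.82/22).

-11.62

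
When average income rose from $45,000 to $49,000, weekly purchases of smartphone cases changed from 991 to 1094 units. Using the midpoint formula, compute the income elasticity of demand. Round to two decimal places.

1.16

ΔQ = 103, ΔI = 4000. Midpoints: Ī = 47,000, Q̄ = 1042.5.
ε_I = (ΔQ/ΔI)(Ī/Q̄) = (103/4000)(47000/1042.5).
ε_I > 0, so the good is normal.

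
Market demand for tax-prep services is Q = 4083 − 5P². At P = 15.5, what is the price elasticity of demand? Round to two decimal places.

At P = 15.5, Q = 2881.750.
dQ/dP = −10P = -155.
ε = (dQ/dP)(P/Q) = (-155)(15.5/2881.750).
|ε| < 1, so demand is inelastic at this price.

-0.83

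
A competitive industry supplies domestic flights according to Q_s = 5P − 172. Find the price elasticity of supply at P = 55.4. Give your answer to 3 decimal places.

2.638

At P = 55.4, Q_s = 105.
dQ_s/dP = 5.
ε_s = (dQ_s/dP)(P/Q_s) = (5)(55.4/105).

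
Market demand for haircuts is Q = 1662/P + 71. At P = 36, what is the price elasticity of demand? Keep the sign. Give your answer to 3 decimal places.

At P = 36, Q = 117.167.
dQ/dP = −1662/P² = -1.282.
ε = (dQ/dP)(P/Q) = (-1.282)(36/117.167).
|ε| < 1, so demand is inelastic at this price.

-0.394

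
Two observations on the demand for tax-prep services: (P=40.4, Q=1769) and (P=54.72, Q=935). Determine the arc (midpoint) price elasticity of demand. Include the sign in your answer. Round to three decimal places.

-2.049

ΔQ = 935 − 1769 = -834; ΔP = 54.72 − 40.4 = 14.32.
Midpoints: P̄ = 47.56, Q̄ = 1352.0.
ε = (ΔQ/ΔP)(P̄/Q̄) = (-834/14.32)(47.56/1352.0).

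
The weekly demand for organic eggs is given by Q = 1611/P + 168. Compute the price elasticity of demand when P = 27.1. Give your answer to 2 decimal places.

-0.26

At P = 27.1, Q = 227.446.
dQ/dP = −1611/P² = -2.194.
ε = (dQ/dP)(P/Q) = (-2.194)(27.1/227.446).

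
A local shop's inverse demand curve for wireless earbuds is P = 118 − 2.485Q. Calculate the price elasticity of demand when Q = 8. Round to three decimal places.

-4.936

At Q = 8, P = 118 − 2.485(8) = 98.12.
dP/dQ = −2.485, so dQ/dP = 1/(−2.485) = -0.402.
ε = (dQ/dP)(P/Q) = (-0.402)(98.12/8).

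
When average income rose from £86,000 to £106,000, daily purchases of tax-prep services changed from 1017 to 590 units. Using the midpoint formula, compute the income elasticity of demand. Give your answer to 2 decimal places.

-2.55

ΔQ = -427, ΔI = 20000. Midpoints: Ī = 96,000, Q̄ = 803.5.
ε_I = (ΔQ/ΔI)(Ī/Q̄) = (-427/20000)(96000/803.5).
ε_I < 0, so the good is inferior.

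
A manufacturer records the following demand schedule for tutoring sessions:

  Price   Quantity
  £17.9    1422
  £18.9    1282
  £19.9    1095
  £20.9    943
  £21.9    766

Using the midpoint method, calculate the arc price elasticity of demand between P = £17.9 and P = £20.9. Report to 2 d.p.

-2.62

At P = 17.9, Q = 1422; at P = 20.9, Q = 943.
ΔQ = -479, ΔP = 3.0. Midpoints: P̄ = 19.40, Q̄ = 1182.5.
ε = (ΔQ/ΔP)(P̄/Q̄) = (-479/3.0)(19.40/1182.5).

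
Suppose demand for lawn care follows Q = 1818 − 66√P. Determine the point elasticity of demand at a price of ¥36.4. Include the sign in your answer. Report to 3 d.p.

At P = 36.4, Q = 1419.806.
dQ/dP = −66/(2√P) = -5.470.
ε = (dQ/dP)(P/Q) = (-5.470)(36.4/1419.806).
|ε| < 1, so demand is inelastic at this price.

-0.140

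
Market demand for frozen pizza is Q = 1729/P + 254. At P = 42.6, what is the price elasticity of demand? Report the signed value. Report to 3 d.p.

-0.138

At P = 42.6, Q = 294.587.
dQ/dP = −1729/P² = -0.953.
ε = (dQ/dP)(P/Q) = (-0.953)(42.6/294.587).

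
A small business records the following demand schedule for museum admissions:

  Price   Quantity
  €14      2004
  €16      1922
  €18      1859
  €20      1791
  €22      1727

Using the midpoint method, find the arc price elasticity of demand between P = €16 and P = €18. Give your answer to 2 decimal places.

At P = 16, Q = 1922; at P = 18, Q = 1859.
ΔQ = -63, ΔP = 2. Midpoints: P̄ = 17.00, Q̄ = 1890.5.
ε = (ΔQ/ΔP)(P̄/Q̄) = (-63/2)(17.00/1890.5).

-0.28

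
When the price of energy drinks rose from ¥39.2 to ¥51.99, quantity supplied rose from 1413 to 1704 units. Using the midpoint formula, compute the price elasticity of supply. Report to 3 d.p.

0.666

ΔQ = 1704 − 1413 = 291; ΔP = 51.99 − 39.2 = 12.79.
Midpoints: P̄ = 45.59, Q̄ = 1558.5.
ε_s = (ΔQ/ΔP)(P̄/Q̄) = (291/12.79)(45.59/1558.5).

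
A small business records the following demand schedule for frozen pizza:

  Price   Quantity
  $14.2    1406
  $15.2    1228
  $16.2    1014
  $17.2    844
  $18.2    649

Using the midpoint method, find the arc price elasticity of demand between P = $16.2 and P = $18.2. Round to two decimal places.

-3.78

At P = 16.2, Q = 1014; at P = 18.2, Q = 649.
ΔQ = -365, ΔP = 2.0. Midpoints: P̄ = 17.20, Q̄ = 831.5.
ε = (ΔQ/ΔP)(P̄/Q̄) = (-365/2.0)(17.20/831.5).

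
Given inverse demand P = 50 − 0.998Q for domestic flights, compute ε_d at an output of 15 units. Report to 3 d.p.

At Q = 15, P = 50 − 0.998(15) = 35.03.
dP/dQ = −0.998, so dQ/dP = 1/(−0.998) = -1.002.
ε = (dQ/dP)(P/Q) = (-1.002)(35.03/15).

-2.340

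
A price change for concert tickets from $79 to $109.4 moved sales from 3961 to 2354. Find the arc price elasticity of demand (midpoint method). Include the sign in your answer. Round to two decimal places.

ΔQ = 2354 − 3961 = -1607; ΔP = 109.4 − 79 = 30.4.
Midpoints: P̄ = 94.20, Q̄ = 3157.5.
ε = (ΔQ/ΔP)(P̄/Q̄) = (-1607/30.4)(94.20/3157.5).

-1.58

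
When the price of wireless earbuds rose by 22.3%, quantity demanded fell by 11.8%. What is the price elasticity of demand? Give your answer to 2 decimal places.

ε = %ΔQ / %ΔP = (-11.8)/(22.3) = -0.529.

-0.53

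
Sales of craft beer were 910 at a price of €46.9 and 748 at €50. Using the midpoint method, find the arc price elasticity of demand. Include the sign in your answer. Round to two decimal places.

-3.05

ΔQ = 748 − 910 = -162; ΔP = 50 − 46.9 = 3.1.
Midpoints: P̄ = 48.45, Q̄ = 829.0.
ε = (ΔQ/ΔP)(P̄/Q̄) = (-162/3.1)(48.45/829.0).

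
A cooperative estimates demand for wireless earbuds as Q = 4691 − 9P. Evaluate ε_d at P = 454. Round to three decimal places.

At P = 454, Q = 605.
dQ/dP = −9.
ε = (dQ/dP)(P/Q) = (-9)(454/605).

-6.754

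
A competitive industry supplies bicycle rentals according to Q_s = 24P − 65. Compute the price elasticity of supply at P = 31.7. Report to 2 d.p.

At P = 31.7, Q_s = 695.80.
dQ_s/dP = 24.
ε_s = (dQ_s/dP)(P/Q_s) = (24)(31.7/695.80).

1.09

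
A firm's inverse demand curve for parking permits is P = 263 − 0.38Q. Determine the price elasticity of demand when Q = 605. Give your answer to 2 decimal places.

At Q = 605, P = 263 − 0.38(605) = 33.10.
dP/dQ = −0.38, so dQ/dP = 1/(−0.38) = -2.632.
ε = (dQ/dP)(P/Q) = (-2.632)(33.10/605).

-0.14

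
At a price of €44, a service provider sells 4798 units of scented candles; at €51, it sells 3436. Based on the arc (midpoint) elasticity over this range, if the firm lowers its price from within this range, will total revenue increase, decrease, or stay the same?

Arc ε = (-1362/7)(47.50/4117.0) ≈ -2.245.
|ε| = 2.24 > 1, so demand is elastic. A price cut therefore raises total revenue.

increase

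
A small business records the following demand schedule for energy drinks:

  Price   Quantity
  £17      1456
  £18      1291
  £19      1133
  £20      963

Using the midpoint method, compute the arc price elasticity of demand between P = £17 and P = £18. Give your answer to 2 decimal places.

At P = 17, Q = 1456; at P = 18, Q = 1291.
ΔQ = -165, ΔP = 1. Midpoints: P̄ = 17.50, Q̄ = 1373.5.
ε = (ΔQ/ΔP)(P̄/Q̄) = (-165/1)(17.50/1373.5).

-2.10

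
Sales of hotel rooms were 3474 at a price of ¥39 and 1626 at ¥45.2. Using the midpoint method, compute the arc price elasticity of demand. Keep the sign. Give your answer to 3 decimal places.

-4.921

ΔQ = 1626 − 3474 = -1848; ΔP = 45.2 − 39 = 6.2.
Midpoints: P̄ = 42.10, Q̄ = 2550.0.
ε = (ΔQ/ΔP)(P̄/Q̄) = (-1848/6.2)(42.10/2550.0).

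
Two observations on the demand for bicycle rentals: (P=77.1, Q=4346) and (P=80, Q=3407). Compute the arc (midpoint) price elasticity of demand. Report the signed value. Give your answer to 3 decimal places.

ΔQ = 3407 − 4346 = -939; ΔP = 80 − 77.1 = 2.9.
Midpoints: P̄ = 78.55, Q̄ = 3876.5.
ε = (ΔQ/ΔP)(P̄/Q̄) = (-939/2.9)(78.55/3876.5).

-6.561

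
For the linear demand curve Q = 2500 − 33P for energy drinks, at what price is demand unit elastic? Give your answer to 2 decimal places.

For linear demand Q = a − bP, ε = −bP/(a − bP). |ε| = 1 when bP = a − bP, i.e. P = a/(2b).
P = 2500/(2·33) = 2500/66 = 37.8788.

37.88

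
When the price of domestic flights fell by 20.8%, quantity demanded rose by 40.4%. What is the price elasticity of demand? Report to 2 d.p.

ε = %ΔQ / %ΔP = (40.4)/(-20.8) = -1.942.

-1.94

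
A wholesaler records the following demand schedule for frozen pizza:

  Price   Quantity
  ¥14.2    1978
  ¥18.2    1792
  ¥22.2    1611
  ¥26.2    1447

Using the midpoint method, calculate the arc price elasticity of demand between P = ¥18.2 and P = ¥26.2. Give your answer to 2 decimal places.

At P = 18.2, Q = 1792; at P = 26.2, Q = 1447.
ΔQ = -345, ΔP = 8.0. Midpoints: P̄ = 22.20, Q̄ = 1619.5.
ε = (ΔQ/ΔP)(P̄/Q̄) = (-345/8.0)(22.20/1619.5).

-0.59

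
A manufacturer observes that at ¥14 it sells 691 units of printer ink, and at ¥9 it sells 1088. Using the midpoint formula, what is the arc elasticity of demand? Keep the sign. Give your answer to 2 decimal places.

ΔQ = 1088 − 691 = 397; ΔP = 9 − 14 = -5.
Midpoints: P̄ = 11.50, Q̄ = 889.5.
ε = (ΔQ/ΔP)(P̄/Q̄) = (397/-5)(11.50/889.5).

-1.03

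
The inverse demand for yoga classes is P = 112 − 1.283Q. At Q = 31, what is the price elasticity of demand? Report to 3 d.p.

At Q = 31, P = 112 − 1.283(31) = 72.23.
dP/dQ = −1.283, so dQ/dP = 1/(−1.283) = -0.779.
ε = (dQ/dP)(P/Q) = (-0.779)(72.23/31).

-1.816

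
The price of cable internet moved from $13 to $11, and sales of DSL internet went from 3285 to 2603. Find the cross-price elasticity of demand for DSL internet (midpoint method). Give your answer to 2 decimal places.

ΔQ_x = 2603 − 3285 = -682; ΔP_y = 11 − 13 = -2.
Midpoints: P̄_y = 12.00, Q̄_x = 2944.0.
ε_xy = (ΔQ_x/ΔP_y)(P̄_y/Q̄_x) = (-682/-2)(12.00/2944.0).
ε_xy > 0, so the goods are substitutes.

1.39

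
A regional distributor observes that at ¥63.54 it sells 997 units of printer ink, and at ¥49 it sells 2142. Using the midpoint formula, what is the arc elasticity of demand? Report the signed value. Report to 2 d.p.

-2.82

ΔQ = 2142 − 997 = 1145; ΔP = 49 − 63.54 = -14.54.
Midpoints: P̄ = 56.27, Q̄ = 1569.5.
ε = (ΔQ/ΔP)(P̄/Q̄) = (1145/-14.54)(56.27/1569.5).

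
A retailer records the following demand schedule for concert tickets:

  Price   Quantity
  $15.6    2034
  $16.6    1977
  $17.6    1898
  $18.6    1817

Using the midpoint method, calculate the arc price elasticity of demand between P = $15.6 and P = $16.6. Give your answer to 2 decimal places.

-0.46

At P = 15.6, Q = 2034; at P = 16.6, Q = 1977.
ΔQ = -57, ΔP = 1.0. Midpoints: P̄ = 16.10, Q̄ = 2005.5.
ε = (ΔQ/ΔP)(P̄/Q̄) = (-57/1.0)(16.10/2005.5).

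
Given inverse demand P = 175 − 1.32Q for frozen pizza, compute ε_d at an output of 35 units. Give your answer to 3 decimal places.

-2.788

At Q = 35, P = 175 − 1.32(35) = 128.80.
dP/dQ = −1.32, so dQ/dP = 1/(−1.32) = -0.758.
ε = (dQ/dP)(P/Q) = (-0.758)(128.80/35).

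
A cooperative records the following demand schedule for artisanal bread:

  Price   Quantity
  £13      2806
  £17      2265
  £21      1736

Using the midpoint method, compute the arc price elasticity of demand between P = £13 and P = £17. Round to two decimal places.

-0.80

At P = 13, Q = 2806; at P = 17, Q = 2265.
ΔQ = -541, ΔP = 4. Midpoints: P̄ = 15.00, Q̄ = 2535.5.
ε = (ΔQ/ΔP)(P̄/Q̄) = (-541/4)(15.00/2535.5).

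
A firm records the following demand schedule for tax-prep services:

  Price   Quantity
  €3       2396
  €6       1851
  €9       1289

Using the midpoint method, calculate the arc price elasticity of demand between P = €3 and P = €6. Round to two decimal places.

At P = 3, Q = 2396; at P = 6, Q = 1851.
ΔQ = -545, ΔP = 3. Midpoints: P̄ = 4.50, Q̄ = 2123.5.
ε = (ΔQ/ΔP)(P̄/Q̄) = (-545/3)(4.50/2123.5).

-0.38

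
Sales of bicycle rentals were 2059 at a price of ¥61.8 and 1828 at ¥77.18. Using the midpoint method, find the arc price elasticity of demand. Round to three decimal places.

-0.537

ΔQ = 1828 − 2059 = -231; ΔP = 77.18 − 61.8 = 15.38.
Midpoints: P̄ = 69.49, Q̄ = 1943.5.
ε = (ΔQ/ΔP)(P̄/Q̄) = (-231/15.38)(69.49/1943.5).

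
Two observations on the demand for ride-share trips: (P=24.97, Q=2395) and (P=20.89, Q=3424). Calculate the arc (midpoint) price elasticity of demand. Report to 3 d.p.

-1.988

ΔQ = 3424 − 2395 = 1029; ΔP = 20.89 − 24.97 = -4.08.
Midpoints: P̄ = 22.93, Q̄ = 2909.5.
ε = (ΔQ/ΔP)(P̄/Q̄) = (1029/-4.08)(22.93/2909.5).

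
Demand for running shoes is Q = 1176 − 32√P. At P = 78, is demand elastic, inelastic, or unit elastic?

inelastic

Q = 893.384, dQ/dP = -1.812.
ε = (dQ/dP)(P/Q) ≈ -0.158.
|ε| = 0.16 < 1.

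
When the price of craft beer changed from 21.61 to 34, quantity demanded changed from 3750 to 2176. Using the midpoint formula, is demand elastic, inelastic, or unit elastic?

elastic

Arc ε ≈ -1.192.
|ε| = 1.19 > 1.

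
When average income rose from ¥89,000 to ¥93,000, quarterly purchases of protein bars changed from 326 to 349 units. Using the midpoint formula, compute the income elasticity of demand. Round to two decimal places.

1.55

ΔQ = 23, ΔI = 4000. Midpoints: Ī = 91,000, Q̄ = 337.5.
ε_I = (ΔQ/ΔI)(Ī/Q̄) = (23/4000)(91000/337.5).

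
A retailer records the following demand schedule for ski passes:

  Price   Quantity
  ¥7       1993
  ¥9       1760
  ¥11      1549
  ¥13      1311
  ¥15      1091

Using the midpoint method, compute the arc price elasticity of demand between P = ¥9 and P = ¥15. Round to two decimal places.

At P = 9, Q = 1760; at P = 15, Q = 1091.
ΔQ = -669, ΔP = 6. Midpoints: P̄ = 12.00, Q̄ = 1425.5.
ε = (ΔQ/ΔP)(P̄/Q̄) = (-669/6)(12.00/1425.5).

-0.94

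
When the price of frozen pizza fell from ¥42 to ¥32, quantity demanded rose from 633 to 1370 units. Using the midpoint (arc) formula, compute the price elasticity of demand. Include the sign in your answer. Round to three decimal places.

-2.723

ΔQ = 1370 − 633 = 737; ΔP = 32 − 42 = -10.
Midpoints: P̄ = 37.00, Q̄ = 1001.5.
ε = (ΔQ/ΔP)(P̄/Q̄) = (737/-10)(37.00/1001.5).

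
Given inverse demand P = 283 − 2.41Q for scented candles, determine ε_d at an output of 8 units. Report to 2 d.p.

At Q = 8, P = 283 − 2.41(8) = 263.72.
dP/dQ = −2.41, so dQ/dP = 1/(−2.41) = -0.415.
ε = (dQ/dP)(P/Q) = (-0.415)(263.72/8).

-13.68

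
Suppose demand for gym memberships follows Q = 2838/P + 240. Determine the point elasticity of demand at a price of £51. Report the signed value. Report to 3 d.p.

At P = 51, Q = 295.647.
dQ/dP = −2838/P² = -1.091.
ε = (dQ/dP)(P/Q) = (-1.091)(51/295.647).
|ε| < 1, so demand is inelastic at this price.

-0.188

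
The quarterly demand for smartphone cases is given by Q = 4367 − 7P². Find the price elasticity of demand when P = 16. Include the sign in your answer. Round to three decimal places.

-1.392

At P = 16, Q = 2575.
dQ/dP = −14P = -224.
ε = (dQ/dP)(P/Q) = (-224)(16/2575).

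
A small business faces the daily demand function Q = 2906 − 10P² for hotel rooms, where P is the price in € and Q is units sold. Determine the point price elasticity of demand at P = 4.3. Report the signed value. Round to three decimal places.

At P = 4.3, Q = 2721.100.
dQ/dP = −20P = -86.
ε = (dQ/dP)(P/Q) = (-86)(4.3/2721.100).

-0.136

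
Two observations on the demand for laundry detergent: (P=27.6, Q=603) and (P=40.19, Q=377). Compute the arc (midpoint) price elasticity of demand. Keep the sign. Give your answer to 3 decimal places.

-1.242

ΔQ = 377 − 603 = -226; ΔP = 40.19 − 27.6 = 12.59.
Midpoints: P̄ = 33.89, Q̄ = 490.0.
ε = (ΔQ/ΔP)(P̄/Q̄) = (-226/12.59)(33.89/490.0).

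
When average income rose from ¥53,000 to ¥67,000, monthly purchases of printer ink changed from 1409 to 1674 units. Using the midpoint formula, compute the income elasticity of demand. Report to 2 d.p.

0.74

ΔQ = 265, ΔI = 14000. Midpoints: Ī = 60,000, Q̄ = 1541.5.
ε_I = (ΔQ/ΔI)(Ī/Q̄) = (265/14000)(60000/1541.5).
ε_I > 0, so the good is normal.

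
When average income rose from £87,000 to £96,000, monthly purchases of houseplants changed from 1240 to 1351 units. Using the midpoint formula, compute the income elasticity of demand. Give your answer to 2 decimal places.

0.87

ΔQ = 111, ΔI = 9000. Midpoints: Ī = 91,500, Q̄ = 1295.5.
ε_I = (ΔQ/ΔI)(Ī/Q̄) = (111/9000)(91500/1295.5).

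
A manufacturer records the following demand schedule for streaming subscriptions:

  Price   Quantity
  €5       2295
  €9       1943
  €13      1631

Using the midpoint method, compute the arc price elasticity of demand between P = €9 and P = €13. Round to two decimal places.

At P = 9, Q = 1943; at P = 13, Q = 1631.
ΔQ = -312, ΔP = 4. Midpoints: P̄ = 11.00, Q̄ = 1787.0.
ε = (ΔQ/ΔP)(P̄/Q̄) = (-312/4)(11.00/1787.0).

-0.48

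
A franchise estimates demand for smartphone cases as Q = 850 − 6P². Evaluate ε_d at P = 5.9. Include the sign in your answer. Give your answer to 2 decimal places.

-0.65

At P = 5.9, Q = 641.140.
dQ/dP = −12P = -70.800.
ε = (dQ/dP)(P/Q) = (-70.800)(5.9/641.140).
|ε| < 1, so demand is inelastic at this price.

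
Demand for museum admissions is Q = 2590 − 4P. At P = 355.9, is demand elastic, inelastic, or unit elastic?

Q = 1166.400, dQ/dP = -4.
ε = (dQ/dP)(P/Q) ≈ -1.221.
|ε| = 1.22 > 1.

elastic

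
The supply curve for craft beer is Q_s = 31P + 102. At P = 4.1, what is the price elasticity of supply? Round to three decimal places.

0.555

At P = 4.1, Q_s = 229.10.
dQ_s/dP = 31.
ε_s = (dQ_s/dP)(P/Q_s) = (31)(4.1/229.10).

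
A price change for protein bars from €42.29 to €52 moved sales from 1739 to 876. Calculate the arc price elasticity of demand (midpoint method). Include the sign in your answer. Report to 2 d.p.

-3.20

ΔQ = 876 − 1739 = -863; ΔP = 52 − 42.29 = 9.71.
Midpoints: P̄ = 47.14, Q̄ = 1307.5.
ε = (ΔQ/ΔP)(P̄/Q̄) = (-863/9.71)(47.14/1307.5).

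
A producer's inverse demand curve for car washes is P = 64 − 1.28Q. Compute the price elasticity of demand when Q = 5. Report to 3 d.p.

At Q = 5, P = 64 − 1.28(5) = 57.60.
dP/dQ = −1.28, so dQ/dP = 1/(−1.28) = -0.781.
ε = (dQ/dP)(P/Q) = (-0.781)(57.60/5).

-9.000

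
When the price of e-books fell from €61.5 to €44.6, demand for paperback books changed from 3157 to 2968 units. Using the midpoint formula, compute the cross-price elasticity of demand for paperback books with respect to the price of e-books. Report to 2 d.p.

0.19

ΔQ_x = 2968 − 3157 = -189; ΔP_y = 44.6 − 61.5 = -16.9.
Midpoints: P̄_y = 53.05, Q̄_x = 3062.5.
ε_xy = (ΔQ_x/ΔP_y)(P̄_y/Q̄_x) = (-189/-16.9)(53.05/3062.5).
ε_xy > 0, so the goods are substitutes.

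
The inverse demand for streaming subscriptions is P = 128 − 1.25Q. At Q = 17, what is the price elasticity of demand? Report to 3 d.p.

At Q = 17, P = 128 − 1.25(17) = 106.75.
dP/dQ = −1.25, so dQ/dP = 1/(−1.25) = -0.800.
ε = (dQ/dP)(P/Q) = (-0.800)(106.75/17).

-5.024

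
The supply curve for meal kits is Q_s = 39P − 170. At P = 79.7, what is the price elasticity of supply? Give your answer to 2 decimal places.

At P = 79.7, Q_s = 2938.30.
dQ_s/dP = 39.
ε_s = (dQ_s/dP)(P/Q_s) = (39)(79.7/2938.30).

1.06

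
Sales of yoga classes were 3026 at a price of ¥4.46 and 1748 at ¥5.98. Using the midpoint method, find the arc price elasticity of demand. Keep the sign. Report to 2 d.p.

ΔQ = 1748 − 3026 = -1278; ΔP = 5.98 − 4.46 = 1.52.
Midpoints: P̄ = 5.22, Q̄ = 2387.0.
ε = (ΔQ/ΔP)(P̄/Q̄) = (-1278/1.52)(5.22/2387.0).

-1.84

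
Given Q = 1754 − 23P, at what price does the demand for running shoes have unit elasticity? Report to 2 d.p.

38.13

For linear demand Q = a − bP, ε = −bP/(a − bP). |ε| = 1 when bP = a − bP, i.e. P = a/(2b).
P = 1754/(2·23) = 1754/46 = 38.1304.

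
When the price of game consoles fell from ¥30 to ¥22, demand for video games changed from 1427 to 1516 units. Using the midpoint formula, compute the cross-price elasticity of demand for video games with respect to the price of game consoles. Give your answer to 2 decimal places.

-0.20

ΔQ_x = 1516 − 1427 = 89; ΔP_y = 22 − 30 = -8.
Midpoints: P̄_y = 26.00, Q̄_x = 1471.5.
ε_xy = (ΔQ_x/ΔP_y)(P̄_y/Q̄_x) = (89/-8)(26.00/1471.5).
ε_xy < 0, so the goods are complements.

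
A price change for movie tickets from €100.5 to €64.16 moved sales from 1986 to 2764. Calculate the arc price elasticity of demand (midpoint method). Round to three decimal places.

ΔQ = 2764 − 1986 = 778; ΔP = 64.16 − 100.5 = -36.34.
Midpoints: P̄ = 82.33, Q̄ = 2375.0.
ε = (ΔQ/ΔP)(P̄/Q̄) = (778/-36.34)(82.33/2375.0).

-0.742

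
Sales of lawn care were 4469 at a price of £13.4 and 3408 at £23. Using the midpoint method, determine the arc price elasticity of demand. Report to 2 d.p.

-0.51

ΔQ = 3408 − 4469 = -1061; ΔP = 23 − 13.4 = 9.6.
Midpoints: P̄ = 18.20, Q̄ = 3938.5.
ε = (ΔQ/ΔP)(P̄/Q̄) = (-1061/9.6)(18.20/3938.5).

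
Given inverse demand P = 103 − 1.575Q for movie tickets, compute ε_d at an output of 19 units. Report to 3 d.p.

-2.442

At Q = 19, P = 103 − 1.575(19) = 73.08.
dP/dQ = −1.575, so dQ/dP = 1/(−1.575) = -0.635.
ε = (dQ/dP)(P/Q) = (-0.635)(73.08/19).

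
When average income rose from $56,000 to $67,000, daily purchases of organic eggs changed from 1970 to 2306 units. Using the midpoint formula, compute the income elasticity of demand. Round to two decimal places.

ΔQ = 336, ΔI = 11000. Midpoints: Ī = 61,500, Q̄ = 2138.0.
ε_I = (ΔQ/ΔI)(Ī/Q̄) = (336/11000)(61500/2138.0).

0.88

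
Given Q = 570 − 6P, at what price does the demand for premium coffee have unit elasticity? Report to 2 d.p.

47.50

For linear demand Q = a − bP, ε = −bP/(a − bP). |ε| = 1 when bP = a − bP, i.e. P = a/(2b).
P = 570/(2·6) = 570/12 = 47.5000.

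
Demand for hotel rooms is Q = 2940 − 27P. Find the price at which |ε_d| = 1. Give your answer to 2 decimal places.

54.44

For linear demand Q = a − bP, ε = −bP/(a − bP). |ε| = 1 when bP = a − bP, i.e. P = a/(2b).
P = 2940/(2·27) = 2940/54 = 54.4444.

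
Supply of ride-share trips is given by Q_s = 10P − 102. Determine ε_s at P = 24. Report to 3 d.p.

1.739

At P = 24, Q_s = 138.
dQ_s/dP = 10.
ε_s = (dQ_s/dP)(P/Q_s) = (10)(24/138).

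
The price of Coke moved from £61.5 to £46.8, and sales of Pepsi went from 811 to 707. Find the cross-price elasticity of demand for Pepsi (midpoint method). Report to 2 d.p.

ΔQ_x = 707 − 811 = -104; ΔP_y = 46.8 − 61.5 = -14.7.
Midpoints: P̄_y = 54.15, Q̄_x = 759.0.
ε_xy = (ΔQ_x/ΔP_y)(P̄_y/Q̄_x) = (-104/-14.7)(54.15/759.0).
ε_xy > 0, so the goods are substitutes.

0.50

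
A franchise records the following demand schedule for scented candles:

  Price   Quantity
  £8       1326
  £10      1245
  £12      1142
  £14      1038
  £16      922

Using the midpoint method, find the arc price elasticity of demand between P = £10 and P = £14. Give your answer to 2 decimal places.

At P = 10, Q = 1245; at P = 14, Q = 1038.
ΔQ = -207, ΔP = 4. Midpoints: P̄ = 12.00, Q̄ = 1141.5.
ε = (ΔQ/ΔP)(P̄/Q̄) = (-207/4)(12.00/1141.5).

-0.54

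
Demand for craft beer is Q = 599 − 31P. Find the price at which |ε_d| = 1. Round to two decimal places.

9.66

For linear demand Q = a − bP, ε = −bP/(a − bP). |ε| = 1 when bP = a − bP, i.e. P = a/(2b).
P = 599/(2·31) = 599/62 = 9.6613.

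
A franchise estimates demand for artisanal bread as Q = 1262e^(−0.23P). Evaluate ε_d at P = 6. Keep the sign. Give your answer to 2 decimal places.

-1.38

At P = 6, Q = 317.492.
dQ/dP = −0.23·1262e^(−0.23P) = −0.23Q = -73.023.
ε = (dQ/dP)(P/Q) = (-73.023)(6/317.492).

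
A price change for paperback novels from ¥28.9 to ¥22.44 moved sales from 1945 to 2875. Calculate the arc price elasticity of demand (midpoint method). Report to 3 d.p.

ΔQ = 2875 − 1945 = 930; ΔP = 22.44 − 28.9 = -6.46.
Midpoints: P̄ = 25.67, Q̄ = 2410.0.
ε = (ΔQ/ΔP)(P̄/Q̄) = (930/-6.46)(25.67/2410.0).

-1.533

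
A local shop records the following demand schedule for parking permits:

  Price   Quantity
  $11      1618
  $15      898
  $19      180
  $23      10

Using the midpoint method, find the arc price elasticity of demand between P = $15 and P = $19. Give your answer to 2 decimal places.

-5.66

At P = 15, Q = 898; at P = 19, Q = 180.
ΔQ = -718, ΔP = 4. Midpoints: P̄ = 17.00, Q̄ = 539.0.
ε = (ΔQ/ΔP)(P̄/Q̄) = (-718/4)(17.00/539.0).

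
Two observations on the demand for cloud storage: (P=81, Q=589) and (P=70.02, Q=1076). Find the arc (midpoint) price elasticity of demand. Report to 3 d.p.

-4.023

ΔQ = 1076 − 589 = 487; ΔP = 70.02 − 81 = -10.98.
Midpoints: P̄ = 75.51, Q̄ = 832.5.
ε = (ΔQ/ΔP)(P̄/Q̄) = (487/-10.98)(75.51/832.5).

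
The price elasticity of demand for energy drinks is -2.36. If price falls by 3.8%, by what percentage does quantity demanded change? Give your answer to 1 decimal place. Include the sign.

9.0%

%ΔQ ≈ ε × %ΔP = (-2.36)(-3.8%) = 8.97%.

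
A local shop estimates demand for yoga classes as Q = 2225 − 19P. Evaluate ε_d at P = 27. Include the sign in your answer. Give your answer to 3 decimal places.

-0.300

At P = 27, Q = 1712.
dQ/dP = −19.
ε = (dQ/dP)(P/Q) = (-19)(27/1712).
|ε| < 1, so demand is inelastic at this price.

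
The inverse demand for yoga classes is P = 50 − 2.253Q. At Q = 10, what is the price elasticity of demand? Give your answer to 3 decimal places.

-1.219

At Q = 10, P = 50 − 2.253(10) = 27.47.
dP/dQ = −2.253, so dQ/dP = 1/(−2.253) = -0.444.
ε = (dQ/dP)(P/Q) = (-0.444)(27.47/10).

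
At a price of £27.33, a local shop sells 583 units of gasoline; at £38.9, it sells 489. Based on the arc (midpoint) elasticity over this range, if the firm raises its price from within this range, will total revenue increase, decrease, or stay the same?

increase

Arc ε = (-94/11.57)(33.11/536.0) ≈ -0.502.
|ε| = 0.50 < 1, so demand is inelastic. A price rise therefore raises total revenue.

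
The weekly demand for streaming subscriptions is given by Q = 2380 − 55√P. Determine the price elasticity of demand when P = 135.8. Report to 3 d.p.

At P = 135.8, Q = 1739.067.
dQ/dP = −55/(2√P) = -2.360.
ε = (dQ/dP)(P/Q) = (-2.360)(135.8/1739.067).

-0.184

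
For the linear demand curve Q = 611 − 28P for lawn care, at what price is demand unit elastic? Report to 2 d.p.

10.91

For linear demand Q = a − bP, ε = −bP/(a − bP). |ε| = 1 when bP = a − bP, i.e. P = a/(2b).
P = 611/(2·28) = 611/56 = 10.9107.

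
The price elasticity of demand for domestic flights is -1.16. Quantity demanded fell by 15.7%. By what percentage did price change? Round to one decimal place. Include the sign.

%ΔP ≈ %ΔQ / ε = (-15.7%)/(-1.16) = 13.53%.

13.5%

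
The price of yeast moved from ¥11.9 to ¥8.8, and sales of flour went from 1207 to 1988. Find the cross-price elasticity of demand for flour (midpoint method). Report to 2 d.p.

-1.63

ΔQ_x = 1988 − 1207 = 781; ΔP_y = 8.8 − 11.9 = -3.1.
Midpoints: P̄_y = 10.35, Q̄_x = 1597.5.
ε_xy = (ΔQ_x/ΔP_y)(P̄_y/Q̄_x) = (781/-3.1)(10.35/1597.5).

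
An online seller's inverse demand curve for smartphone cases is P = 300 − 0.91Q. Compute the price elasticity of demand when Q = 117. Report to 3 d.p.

-1.818

At Q = 117, P = 300 − 0.91(117) = 193.53.
dP/dQ = −0.91, so dQ/dP = 1/(−0.91) = -1.099.
ε = (dQ/dP)(P/Q) = (-1.099)(193.53/117).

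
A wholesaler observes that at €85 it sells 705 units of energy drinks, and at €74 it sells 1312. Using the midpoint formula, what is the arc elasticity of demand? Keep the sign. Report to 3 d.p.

ΔQ = 1312 − 705 = 607; ΔP = 74 − 85 = -11.
Midpoints: P̄ = 79.50, Q̄ = 1008.5.
ε = (ΔQ/ΔP)(P̄/Q̄) = (607/-11)(79.50/1008.5).

-4.350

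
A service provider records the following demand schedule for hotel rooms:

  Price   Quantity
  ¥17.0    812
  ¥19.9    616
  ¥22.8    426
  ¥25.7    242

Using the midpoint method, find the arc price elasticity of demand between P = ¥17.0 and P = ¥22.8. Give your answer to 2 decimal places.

At P = 17.0, Q = 812; at P = 22.8, Q = 426.
ΔQ = -386, ΔP = 5.8. Midpoints: P̄ = 19.90, Q̄ = 619.0.
ε = (ΔQ/ΔP)(P̄/Q̄) = (-386/5.8)(19.90/619.0).

-2.14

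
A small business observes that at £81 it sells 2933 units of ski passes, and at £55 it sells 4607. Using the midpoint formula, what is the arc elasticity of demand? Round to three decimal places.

-1.161

ΔQ = 4607 − 2933 = 1674; ΔP = 55 − 81 = -26.
Midpoints: P̄ = 68.00, Q̄ = 3770.0.
ε = (ΔQ/ΔP)(P̄/Q̄) = (1674/-26)(68.00/3770.0).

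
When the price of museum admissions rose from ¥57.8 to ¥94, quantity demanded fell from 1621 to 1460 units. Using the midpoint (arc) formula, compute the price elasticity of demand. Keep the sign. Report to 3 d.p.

ΔQ = 1460 − 1621 = -161; ΔP = 94 − 57.8 = 36.2.
Midpoints: P̄ = 75.90, Q̄ = 1540.5.
ε = (ΔQ/ΔP)(P̄/Q̄) = (-161/36.2)(75.90/1540.5).

-0.219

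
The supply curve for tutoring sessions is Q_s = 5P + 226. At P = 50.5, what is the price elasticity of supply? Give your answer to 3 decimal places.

0.528

At P = 50.5, Q_s = 478.50.
dQ_s/dP = 5.
ε_s = (dQ_s/dP)(P/Q_s) = (5)(50.5/478.50).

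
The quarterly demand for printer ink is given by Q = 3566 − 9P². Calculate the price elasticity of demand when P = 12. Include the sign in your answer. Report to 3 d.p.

-1.142

At P = 12, Q = 2270.
dQ/dP = −18P = -216.
ε = (dQ/dP)(P/Q) = (-216)(12/2270).
|ε| > 1, so demand is elastic at this price.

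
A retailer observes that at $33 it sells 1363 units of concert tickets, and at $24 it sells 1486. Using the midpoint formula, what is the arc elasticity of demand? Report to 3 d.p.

ΔQ = 1486 − 1363 = 123; ΔP = 24 − 33 = -9.
Midpoints: P̄ = 28.50, Q̄ = 1424.5.
ε = (ΔQ/ΔP)(P̄/Q̄) = (123/-9)(28.50/1424.5).

-0.273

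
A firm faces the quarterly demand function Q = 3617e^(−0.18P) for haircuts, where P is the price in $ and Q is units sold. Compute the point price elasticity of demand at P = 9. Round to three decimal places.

-1.620

At P = 9, Q = 715.800.
dQ/dP = −0.18·3617e^(−0.18P) = −0.18Q = -128.844.
ε = (dQ/dP)(P/Q) = (-128.844)(9/715.800).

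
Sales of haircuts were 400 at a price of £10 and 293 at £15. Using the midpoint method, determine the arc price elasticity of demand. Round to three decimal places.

-0.772

ΔQ = 293 − 400 = -107; ΔP = 15 − 10 = 5.
Midpoints: P̄ = 12.50, Q̄ = 346.5.
ε = (ΔQ/ΔP)(P̄/Q̄) = (-107/5)(12.50/346.5).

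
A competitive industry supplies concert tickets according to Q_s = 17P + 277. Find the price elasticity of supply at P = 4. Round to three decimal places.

At P = 4, Q_s = 345.
dQ_s/dP = 17.
ε_s = (dQ_s/dP)(P/Q_s) = (17)(4/345).

0.197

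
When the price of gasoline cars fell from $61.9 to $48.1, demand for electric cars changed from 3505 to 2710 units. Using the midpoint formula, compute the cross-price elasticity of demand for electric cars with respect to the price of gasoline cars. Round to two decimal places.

1.02

ΔQ_x = 2710 − 3505 = -795; ΔP_y = 48.1 − 61.9 = -13.8.
Midpoints: P̄_y = 55.00, Q̄_x = 3107.5.
ε_xy = (ΔQ_x/ΔP_y)(P̄_y/Q̄_x) = (-795/-13.8)(55.00/3107.5).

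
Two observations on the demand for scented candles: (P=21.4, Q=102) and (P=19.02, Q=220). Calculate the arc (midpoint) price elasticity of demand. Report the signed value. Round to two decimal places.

-6.22

ΔQ = 220 − 102 = 118; ΔP = 19.02 − 21.4 = -2.38.
Midpoints: P̄ = 20.21, Q̄ = 161.0.
ε = (ΔQ/ΔP)(P̄/Q̄) = (118/-2.38)(20.21/161.0).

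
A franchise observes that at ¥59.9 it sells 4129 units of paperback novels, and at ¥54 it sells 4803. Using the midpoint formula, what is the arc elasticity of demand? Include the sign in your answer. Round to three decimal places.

-1.457

ΔQ = 4803 − 4129 = 674; ΔP = 54 − 59.9 = -5.9.
Midpoints: P̄ = 56.95, Q̄ = 4466.0.
ε = (ΔQ/ΔP)(P̄/Q̄) = (674/-5.9)(56.95/4466.0).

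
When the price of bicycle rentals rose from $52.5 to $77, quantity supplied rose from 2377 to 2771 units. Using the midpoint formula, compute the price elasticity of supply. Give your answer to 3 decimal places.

0.405

ΔQ = 2771 − 2377 = 394; ΔP = 77 − 52.5 = 24.5.
Midpoints: P̄ = 64.75, Q̄ = 2574.0.
ε_s = (ΔQ/ΔP)(P̄/Q̄) = (394/24.5)(64.75/2574.0).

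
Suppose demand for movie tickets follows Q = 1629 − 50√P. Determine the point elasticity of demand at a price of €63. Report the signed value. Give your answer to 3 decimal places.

-0.161

At P = 63, Q = 1232.137.
dQ/dP = −50/(2√P) = -3.150.
ε = (dQ/dP)(P/Q) = (-3.150)(63/1232.137).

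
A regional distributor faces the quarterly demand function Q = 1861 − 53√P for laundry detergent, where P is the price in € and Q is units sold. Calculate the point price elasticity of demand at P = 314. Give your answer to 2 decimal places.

-0.51

At P = 314, Q = 921.838.
dQ/dP = −53/(2√P) = -1.495.
ε = (dQ/dP)(P/Q) = (-1.495)(314/921.838).
|ε| < 1, so demand is inelastic at this price.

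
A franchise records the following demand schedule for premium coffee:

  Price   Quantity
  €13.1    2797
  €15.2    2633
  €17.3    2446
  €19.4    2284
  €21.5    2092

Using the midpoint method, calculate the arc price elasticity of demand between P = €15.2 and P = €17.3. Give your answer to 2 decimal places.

At P = 15.2, Q = 2633; at P = 17.3, Q = 2446.
ΔQ = -187, ΔP = 2.1. Midpoints: P̄ = 16.25, Q̄ = 2539.5.
ε = (ΔQ/ΔP)(P̄/Q̄) = (-187/2.1)(16.25/2539.5).

-0.57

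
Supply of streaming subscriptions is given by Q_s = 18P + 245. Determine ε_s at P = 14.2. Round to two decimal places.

0.51

At P = 14.2, Q_s = 500.60.
dQ_s/dP = 18.
ε_s = (dQ_s/dP)(P/Q_s) = (18)(14.2/500.60).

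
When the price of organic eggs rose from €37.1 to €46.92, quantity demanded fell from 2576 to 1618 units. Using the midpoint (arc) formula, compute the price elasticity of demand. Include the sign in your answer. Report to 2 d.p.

-1.95

ΔQ = 1618 − 2576 = -958; ΔP = 46.92 − 37.1 = 9.82.
Midpoints: P̄ = 42.01, Q̄ = 2097.0.
ε = (ΔQ/ΔP)(P̄/Q̄) = (-958/9.82)(42.01/2097.0).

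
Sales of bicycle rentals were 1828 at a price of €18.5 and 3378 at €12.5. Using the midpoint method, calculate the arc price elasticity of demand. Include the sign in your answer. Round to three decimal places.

-1.538

ΔQ = 3378 − 1828 = 1550; ΔP = 12.5 − 18.5 = -6.
Midpoints: P̄ = 15.50, Q̄ = 2603.0.
ε = (ΔQ/ΔP)(P̄/Q̄) = (1550/-6)(15.50/2603.0).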